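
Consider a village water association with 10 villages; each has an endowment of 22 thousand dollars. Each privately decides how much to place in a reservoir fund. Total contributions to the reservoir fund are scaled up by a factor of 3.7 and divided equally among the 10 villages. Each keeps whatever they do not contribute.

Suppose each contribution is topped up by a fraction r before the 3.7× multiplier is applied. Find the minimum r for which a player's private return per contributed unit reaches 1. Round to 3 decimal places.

With matching at rate r, one contributed unit becomes (1 + r) in the reservoir fund and returns 3.7 × (1 + r) / 10 to the contributor.
Setting this equal to 1: 1 + r = 10/3.7 = 2.7027.
So the minimum matching rate is r = 2.7027 − 1 = 1.703.

1.703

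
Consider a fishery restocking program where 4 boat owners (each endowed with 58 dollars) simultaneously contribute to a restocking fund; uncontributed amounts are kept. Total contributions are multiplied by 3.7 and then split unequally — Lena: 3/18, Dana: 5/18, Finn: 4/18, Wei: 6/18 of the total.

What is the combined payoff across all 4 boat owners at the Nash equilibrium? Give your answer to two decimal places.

545.20 dollars

Each unit j contributes comes back to j as 3.7 × (j's share), so j prefers to contribute only if that share exceeds 1/3.7 = 0.2703; otherwise keeping the unit dominates.
Dana and Wei are above the threshold, contributing 58 each; the remaining 2 contribute 0. Total contributed: 116.
The restocking fund pays out 3.7 × 116 = 429.20 in total (split across the unequal shares, but the aggregate is all that matters for the group sum).
The 2 free-riders keep 58 each, adding 116. Group total = 116 + 429.20 = 545.20.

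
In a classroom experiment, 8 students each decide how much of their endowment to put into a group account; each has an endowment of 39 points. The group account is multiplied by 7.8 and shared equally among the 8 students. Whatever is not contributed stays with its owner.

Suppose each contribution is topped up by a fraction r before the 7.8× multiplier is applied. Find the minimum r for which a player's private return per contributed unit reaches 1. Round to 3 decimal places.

With matching at rate r, one contributed unit becomes (1 + r) in the group account and returns 7.8 × (1 + r) / 8 to the contributor.
Setting this equal to 1: 1 + r = 8/7.8 = 1.0256.
So the minimum matching rate is r = 1.0256 − 1 = 0.026.

0.026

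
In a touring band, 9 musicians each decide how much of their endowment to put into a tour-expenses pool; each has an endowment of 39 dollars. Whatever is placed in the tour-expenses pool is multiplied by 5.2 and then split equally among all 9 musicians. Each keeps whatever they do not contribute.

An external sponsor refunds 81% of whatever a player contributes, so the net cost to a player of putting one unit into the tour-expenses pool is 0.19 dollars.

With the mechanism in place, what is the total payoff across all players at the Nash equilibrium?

With the mechanism, a contributed unit returns (5.2/9) / 0.19 = 3.0409 per unit of net cost to the contributor — now above 1 — so contributing fully is weakly dominant for every player.
So the Nash equilibrium is full contribution by all 9; the group earns 9 × (39 × 0.81 + 5.2 × 39) = 2109.51.

2109.51 dollars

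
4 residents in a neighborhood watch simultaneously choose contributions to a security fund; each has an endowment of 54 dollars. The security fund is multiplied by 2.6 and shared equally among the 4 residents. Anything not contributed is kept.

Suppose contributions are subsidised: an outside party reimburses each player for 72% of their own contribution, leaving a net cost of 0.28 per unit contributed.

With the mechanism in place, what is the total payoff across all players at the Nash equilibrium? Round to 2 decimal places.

Under the mechanism each unit contributed yields (2.6/4) / 0.28 = 2.3214 back to its contributor per unit of net cost, which exceeds 1, making full contribution the dominant choice for everyone.
So the Nash equilibrium is full contribution by all 4; the group earns 4 × (54 × 0.72 + 2.6 × 54) = 717.12.

717.12 dollars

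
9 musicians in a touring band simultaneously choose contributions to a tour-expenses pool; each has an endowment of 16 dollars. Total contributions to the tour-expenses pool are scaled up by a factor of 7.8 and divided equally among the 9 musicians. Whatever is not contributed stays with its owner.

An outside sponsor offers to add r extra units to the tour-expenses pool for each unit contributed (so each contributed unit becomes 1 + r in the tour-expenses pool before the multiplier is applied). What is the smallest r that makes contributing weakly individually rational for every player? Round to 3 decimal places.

With matching at rate r, one contributed unit becomes (1 + r) in the tour-expenses pool and returns 7.8 × (1 + r) / 9 to the contributor.
Setting this equal to 1: 1 + r = 9/7.8 = 1.1538.
So the minimum matching rate is r = 1.1538 − 1 = 0.154.

0.154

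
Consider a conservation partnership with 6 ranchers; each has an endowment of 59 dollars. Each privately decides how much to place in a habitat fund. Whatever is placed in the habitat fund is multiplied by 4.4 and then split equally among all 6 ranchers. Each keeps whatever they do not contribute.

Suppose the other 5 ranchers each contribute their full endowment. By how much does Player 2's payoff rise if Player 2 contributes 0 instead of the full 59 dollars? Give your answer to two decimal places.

Switching from a contribution of 59 to 0 lets Player 2 keep an extra 59 dollars, but lowers the habitat fund by 59, which costs Player 2 their own share of that drop: 4.4/6 × 59 = 43.27.
Net gain = 59 − 43.27 = 15.73. The private return per contributed unit (0.7333) is below 1, so free-riding is indeed the best response regardless of what the others do.

15.73 dollars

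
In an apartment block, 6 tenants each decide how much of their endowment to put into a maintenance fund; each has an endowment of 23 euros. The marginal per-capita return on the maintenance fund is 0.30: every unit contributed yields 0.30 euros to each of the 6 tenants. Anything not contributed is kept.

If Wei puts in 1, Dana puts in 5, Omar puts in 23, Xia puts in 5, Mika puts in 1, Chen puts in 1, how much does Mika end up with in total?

Total contributed: 1 + 5 + 23 + 5 + 1 + 1 = 36.
Each receives 0.30 × 36 = 10.80 from the maintenance fund.
Mika keeps 23 − 1 = 22, so Mika's payoff is 22 + 10.80 = 32.80.

32.80 euros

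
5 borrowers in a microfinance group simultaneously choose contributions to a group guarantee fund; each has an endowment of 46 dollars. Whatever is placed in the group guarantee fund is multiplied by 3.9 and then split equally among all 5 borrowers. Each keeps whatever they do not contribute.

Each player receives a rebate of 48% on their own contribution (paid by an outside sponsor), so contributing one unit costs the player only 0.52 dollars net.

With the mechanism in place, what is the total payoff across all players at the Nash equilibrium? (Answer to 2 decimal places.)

With the mechanism, a contributed unit returns (3.9/5) / 0.52 = 1.5000 per unit of net cost to the contributor — now above 1 — so contributing fully is weakly dominant for every player.
So the Nash equilibrium is full contribution by all 5; the group earns 5 × (46 × 0.48 + 3.9 × 46) = 1007.40.

1007.40 dollars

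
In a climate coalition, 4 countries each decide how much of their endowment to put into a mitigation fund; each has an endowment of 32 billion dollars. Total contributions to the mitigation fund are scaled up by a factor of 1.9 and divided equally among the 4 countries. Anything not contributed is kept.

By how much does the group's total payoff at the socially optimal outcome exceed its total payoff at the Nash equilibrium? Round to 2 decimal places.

Each contributed unit returns 1.9/4 = 0.4750 to its contributor — below 1 — so contributing 0 is dominant for every player. At the Nash equilibrium everyone keeps their 32, and the group total is 4 × 32 = 128.
Each contributed unit returns 1.900 to the group as a whole (0.4750 to each of 4 players), which exceeds 1, so the social optimum is full contribution: group total = 1.900 × 128 = 243.20.
Efficiency loss = 243.20 − 128 = 115.20.

115.20 billion dollars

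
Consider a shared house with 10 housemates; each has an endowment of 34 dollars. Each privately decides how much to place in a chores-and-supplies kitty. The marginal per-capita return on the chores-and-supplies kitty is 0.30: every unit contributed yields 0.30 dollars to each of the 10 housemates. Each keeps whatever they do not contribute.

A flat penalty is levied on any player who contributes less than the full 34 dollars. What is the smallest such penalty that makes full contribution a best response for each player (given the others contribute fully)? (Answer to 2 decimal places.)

23.80 dollars

Given the others contribute fully, the best deviation is to contribute 0 (any partial contribution still incurs the fine and gives up units whose private return 0.30 is below 1).
Deviating from 34 to 0 saves 34 dollars but forfeits the deviator's share of the drop in the chores-and-supplies kitty: 0.30 × 34 = 10.20.
So the deviation gain is 34 − 10.20 = 23.80, and the fine must be at least 23.80 dollars to wipe it out.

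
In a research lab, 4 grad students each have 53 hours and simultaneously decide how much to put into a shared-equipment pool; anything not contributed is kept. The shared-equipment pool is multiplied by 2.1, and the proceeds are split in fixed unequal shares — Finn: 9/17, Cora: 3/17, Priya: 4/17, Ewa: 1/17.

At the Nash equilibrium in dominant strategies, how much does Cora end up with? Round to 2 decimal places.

Player j's private return per contributed unit is 2.1 × (j's share). Contributing is weakly dominant for j when that share is at least 1/2.1 = 0.4762, and contributing 0 is dominant otherwise.
Finn alone (share 9/17) is above the threshold, contributing 53; the remaining 3 contribute 0. Total contributed: 53.
Cora keeps 53 and receives 2.1 × 53 × 3/17 = 19.64 from the shared-equipment pool, for a payoff of 72.64.

72.64 hours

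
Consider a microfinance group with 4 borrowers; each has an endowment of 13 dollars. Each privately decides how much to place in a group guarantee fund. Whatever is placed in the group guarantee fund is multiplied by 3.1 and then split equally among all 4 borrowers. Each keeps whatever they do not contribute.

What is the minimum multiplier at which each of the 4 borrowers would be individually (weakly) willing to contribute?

4

A contributed unit returns (multiplier)/4 to its contributor.
This reaches 1 exactly when the multiplier is 4.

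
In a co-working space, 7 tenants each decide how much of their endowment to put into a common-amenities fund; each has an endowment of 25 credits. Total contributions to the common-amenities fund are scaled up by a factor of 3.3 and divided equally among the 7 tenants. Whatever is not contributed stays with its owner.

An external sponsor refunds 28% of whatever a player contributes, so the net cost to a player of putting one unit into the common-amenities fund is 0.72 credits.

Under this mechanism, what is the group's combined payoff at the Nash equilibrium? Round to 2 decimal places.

175.00 credits

The effective private return is (3.3/7) / 0.72 = 0.6548, which is still under 1, so the mechanism doesn't change anyone's dominant strategy: zero contribution.
At the Nash equilibrium no one contributes; group total payoff = 7 × 25 = 175.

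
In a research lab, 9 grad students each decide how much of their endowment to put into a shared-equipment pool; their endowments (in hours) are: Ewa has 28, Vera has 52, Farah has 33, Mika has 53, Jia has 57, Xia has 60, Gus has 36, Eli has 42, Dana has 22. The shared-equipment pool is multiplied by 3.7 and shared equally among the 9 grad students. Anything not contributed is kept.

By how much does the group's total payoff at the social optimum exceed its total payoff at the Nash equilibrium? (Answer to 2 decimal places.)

1034.10 hours

The private return per contributed unit is 3.7/9 = 0.4111 < 1 for every player regardless of endowment, so the Nash equilibrium is zero contribution and the group total is Σ E_j = 28 + 52 + 33 + 53 + 57 + 60 + 36 + 42 + 22 = 383.
Each contributed unit returns 3.700 to the group, so the social optimum is full contribution by everyone: group total = 3.700 × 383 = 1417.10.
Efficiency loss = (3.700 − 1) × 383 = 1034.10.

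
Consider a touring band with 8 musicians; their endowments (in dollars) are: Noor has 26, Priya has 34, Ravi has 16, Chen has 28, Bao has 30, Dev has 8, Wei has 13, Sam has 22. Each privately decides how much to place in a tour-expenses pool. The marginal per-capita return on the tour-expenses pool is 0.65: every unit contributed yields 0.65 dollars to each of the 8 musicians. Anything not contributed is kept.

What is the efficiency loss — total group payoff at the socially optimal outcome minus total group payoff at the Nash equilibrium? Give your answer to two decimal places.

The private return per contributed unit is 0.65 < 1 for everyone, so the Nash equilibrium is zero contribution and the group total is Σ E_j = 26 + 34 + 16 + 28 + 30 + 8 + 13 + 22 = 177.
Each contributed unit returns 5.200 to the group, so the social optimum is full contribution by everyone: group total = 5.200 × 177 = 920.40.
Efficiency loss = (5.200 − 1) × 177 = 743.40.

743.40 dollars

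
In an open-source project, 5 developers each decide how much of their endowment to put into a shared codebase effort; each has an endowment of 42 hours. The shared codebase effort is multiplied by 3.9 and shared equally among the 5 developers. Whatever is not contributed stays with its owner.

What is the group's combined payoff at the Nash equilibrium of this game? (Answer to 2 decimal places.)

210.00 hours

Each contributed unit returns 3.9/5 = 0.7800 to its contributor — below 1 — so contributing 0 is dominant for every player. At the Nash equilibrium everyone keeps their 42, and the group total is 5 × 42 = 210.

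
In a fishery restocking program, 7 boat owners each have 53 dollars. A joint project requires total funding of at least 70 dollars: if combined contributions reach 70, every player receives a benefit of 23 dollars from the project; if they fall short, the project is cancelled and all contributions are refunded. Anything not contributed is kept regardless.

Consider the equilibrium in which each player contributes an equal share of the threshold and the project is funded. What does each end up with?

66 dollars

Equal share of the threshold: 70/7 = 10.
At this profile no one gains by cutting their contribution: any cut drops the total below 70, the project is cancelled, contributions are refunded, and the deviator ends with 53, which is less than 53 − 10 + 23 = 66. Contributing more than 10 just wastes the excess. So contributing exactly 10 is a best response.
Each player's payoff: 53 − 10 + 23 = 66.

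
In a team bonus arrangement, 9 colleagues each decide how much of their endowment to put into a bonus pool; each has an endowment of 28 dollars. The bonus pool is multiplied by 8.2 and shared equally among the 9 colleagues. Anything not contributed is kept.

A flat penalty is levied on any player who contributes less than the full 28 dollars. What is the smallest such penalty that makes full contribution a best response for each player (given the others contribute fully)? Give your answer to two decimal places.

2.49 dollars

Given the others contribute fully, the best deviation is to contribute 0 (any partial contribution still incurs the fine and gives up units whose private return 0.9111 is below 1).
Deviating from 28 to 0 saves 28 dollars but forfeits the deviator's share of the drop in the bonus pool: 8.2/9 × 28 = 25.51.
So the deviation gain is 28 − 25.51 = 2.49, and the fine must be at least 2.49 dollars to wipe it out.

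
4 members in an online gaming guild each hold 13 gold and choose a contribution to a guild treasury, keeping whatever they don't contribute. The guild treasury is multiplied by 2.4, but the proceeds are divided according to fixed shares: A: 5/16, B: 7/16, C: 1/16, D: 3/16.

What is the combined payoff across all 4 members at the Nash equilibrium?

Player j's private return per contributed unit is 2.4 × (j's share). Contributing is weakly dominant for j when that share is at least 1/2.4 = 0.4167, and contributing 0 is dominant otherwise.
Only B (7/16) clears that bar, contributing 13; the remaining 3 contribute 0. Total contributed: 13.
The guild treasury pays out 2.4 × 13 = 31.20 in total (split across the unequal shares, but the aggregate is all that matters for the group sum).
The 3 free-riders keep 13 each, adding 39. Group total = 39 + 31.20 = 70.20.

70.20 gold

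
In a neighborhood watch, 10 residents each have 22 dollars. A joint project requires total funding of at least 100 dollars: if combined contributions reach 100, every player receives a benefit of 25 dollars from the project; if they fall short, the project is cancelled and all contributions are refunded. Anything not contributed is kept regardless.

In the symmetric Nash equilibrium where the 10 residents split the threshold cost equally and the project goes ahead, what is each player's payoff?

Equal share of the threshold: 100/10 = 10.
At this profile no one gains by cutting their contribution: any cut drops the total below 100, the project is cancelled, contributions are refunded, and the deviator ends with 22, which is less than 22 − 10 + 25 = 37. Contributing more than 10 just wastes the excess. So contributing exactly 10 is a best response.
Each player's payoff: 22 − 10 + 25 = 37.

37 dollars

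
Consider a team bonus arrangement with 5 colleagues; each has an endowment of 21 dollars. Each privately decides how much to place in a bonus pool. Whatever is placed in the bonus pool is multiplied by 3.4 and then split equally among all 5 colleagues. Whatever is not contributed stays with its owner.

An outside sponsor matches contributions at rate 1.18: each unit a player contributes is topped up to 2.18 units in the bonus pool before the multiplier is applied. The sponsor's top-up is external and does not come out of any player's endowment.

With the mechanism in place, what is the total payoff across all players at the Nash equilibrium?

The effective private return per unit is now 3.4 × 2.18 / 5 = 1.4824 > 1, so every player's dominant strategy flips to full contribution.
So the Nash equilibrium is full contribution by all 5; the group earns 3.4 × 2.18 × 105 = 778.26.

778.26 dollars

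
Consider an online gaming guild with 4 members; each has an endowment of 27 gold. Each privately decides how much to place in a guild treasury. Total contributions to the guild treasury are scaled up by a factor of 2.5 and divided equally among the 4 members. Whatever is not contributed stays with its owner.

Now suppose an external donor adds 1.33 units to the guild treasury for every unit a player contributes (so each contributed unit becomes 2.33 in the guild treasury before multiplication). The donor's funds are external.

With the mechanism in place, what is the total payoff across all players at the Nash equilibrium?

629.10 gold

With the mechanism, a contributed unit returns 2.5 × 2.33 / 4 = 1.4563 per unit of net cost to the contributor — now above 1 — so contributing fully is weakly dominant for every player.
At the Nash equilibrium everyone contributes 27. Group total payoff = 2.5 × 2.33 × 108 = 629.10.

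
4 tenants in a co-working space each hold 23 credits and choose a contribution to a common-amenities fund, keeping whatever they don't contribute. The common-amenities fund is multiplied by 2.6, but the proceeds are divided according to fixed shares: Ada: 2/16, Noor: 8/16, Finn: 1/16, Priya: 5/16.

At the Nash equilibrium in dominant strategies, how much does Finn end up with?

A player with share s gets back 2.6·s per unit contributed, so full contribution is dominant for anyone with s > 1/2.6 = 0.3846 and zero contribution is dominant for anyone below.
The only share above 0.3846 is Noor's 8/16, contributing 23; the remaining 3 contribute 0. Total contributed: 23.
Finn keeps 23 and receives 2.6 × 23 × 1/16 = 3.74 from the common-amenities fund, for a payoff of 26.74.

26.74 credits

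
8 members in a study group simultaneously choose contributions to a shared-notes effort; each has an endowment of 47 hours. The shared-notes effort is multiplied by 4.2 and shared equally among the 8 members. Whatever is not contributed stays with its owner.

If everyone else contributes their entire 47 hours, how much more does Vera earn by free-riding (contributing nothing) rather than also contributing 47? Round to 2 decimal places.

Switching from a contribution of 47 to 0 lets Vera keep an extra 47 hours, but lowers the shared-notes effort by 47, which costs Vera their own share of that drop: 4.2/8 × 47 = 24.67.
Net gain = 47 − 24.67 = 22.33. The private return per contributed unit (0.5250) is below 1, so free-riding is indeed the best response regardless of what the others do.

22.33 hours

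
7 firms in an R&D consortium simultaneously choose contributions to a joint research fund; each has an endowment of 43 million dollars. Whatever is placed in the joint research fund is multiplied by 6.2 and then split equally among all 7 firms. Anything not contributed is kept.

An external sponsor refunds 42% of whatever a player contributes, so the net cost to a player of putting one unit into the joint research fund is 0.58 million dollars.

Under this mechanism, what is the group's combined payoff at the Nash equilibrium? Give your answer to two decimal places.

1992.62 million dollars

With the mechanism, a contributed unit returns (6.2/7) / 0.58 = 1.5271 per unit of net cost to the contributor — now above 1 — so contributing fully is weakly dominant for every player.
So the Nash equilibrium is full contribution by all 7; the group earns 7 × (43 × 0.42 + 6.2 × 43) = 1992.62.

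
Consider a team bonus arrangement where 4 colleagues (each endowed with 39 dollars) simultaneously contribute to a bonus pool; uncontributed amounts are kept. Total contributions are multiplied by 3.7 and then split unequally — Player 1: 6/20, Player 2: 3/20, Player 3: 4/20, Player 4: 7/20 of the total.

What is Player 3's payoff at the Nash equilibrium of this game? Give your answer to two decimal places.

96.72 dollars

For player j, contributing a unit is worthwhile iff 3.7 × (j's share) ≥ 1, i.e. iff j's share is at least 0.2703.
The shares above 0.2703 belong to Player 1 and Player 4, contributing 39 each; the remaining 2 contribute 0. Total contributed: 78.
Player 3 keeps 39 and receives 3.7 × 78 × 4/20 = 57.72 from the bonus pool, for a payoff of 96.72.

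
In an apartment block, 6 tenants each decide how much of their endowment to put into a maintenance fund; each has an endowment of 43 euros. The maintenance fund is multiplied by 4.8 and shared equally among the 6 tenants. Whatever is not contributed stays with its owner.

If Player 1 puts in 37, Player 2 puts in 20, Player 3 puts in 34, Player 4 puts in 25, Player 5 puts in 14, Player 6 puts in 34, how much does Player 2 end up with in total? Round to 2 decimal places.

154.20 euros

Total contributed: 37 + 20 + 34 + 25 + 14 + 34 = 164.
Each receives 4.8 × 164 / 6 = 131.20 from the maintenance fund.
Player 2 keeps 43 − 20 = 23, so Player 2's payoff is 23 + 131.20 = 154.20.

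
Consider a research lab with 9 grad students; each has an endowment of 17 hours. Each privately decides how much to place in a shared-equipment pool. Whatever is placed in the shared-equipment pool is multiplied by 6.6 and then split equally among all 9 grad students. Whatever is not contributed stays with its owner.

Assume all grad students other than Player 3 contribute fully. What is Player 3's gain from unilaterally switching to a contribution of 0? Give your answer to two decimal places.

Switching from a contribution of 17 to 0 lets Player 3 keep an extra 17 hours, but lowers the shared-equipment pool by 17, which costs Player 3 their own share of that drop: 6.6/9 × 17 = 12.47.
Net gain = 17 − 12.47 = 4.53. The private return per contributed unit (0.7333) is below 1, so free-riding is indeed the best response regardless of what the others do.

4.53 hours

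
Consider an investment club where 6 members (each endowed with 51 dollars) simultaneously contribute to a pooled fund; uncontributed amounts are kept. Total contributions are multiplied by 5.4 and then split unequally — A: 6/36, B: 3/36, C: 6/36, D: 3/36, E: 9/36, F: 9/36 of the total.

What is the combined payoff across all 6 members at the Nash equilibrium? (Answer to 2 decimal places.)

754.80 dollars

Each unit j contributes comes back to j as 5.4 × (j's share), so j prefers to contribute only if that share exceeds 1/5.4 = 0.1852; otherwise keeping the unit dominates.
The shares above 0.1852 belong to E and F, contributing 51 each; the remaining 4 contribute 0. Total contributed: 102.
The pooled fund pays out 5.4 × 102 = 550.80 in total (split across the unequal shares, but the aggregate is all that matters for the group sum).
The 4 free-riders keep 51 each, adding 204. Group total = 204 + 550.80 = 754.80.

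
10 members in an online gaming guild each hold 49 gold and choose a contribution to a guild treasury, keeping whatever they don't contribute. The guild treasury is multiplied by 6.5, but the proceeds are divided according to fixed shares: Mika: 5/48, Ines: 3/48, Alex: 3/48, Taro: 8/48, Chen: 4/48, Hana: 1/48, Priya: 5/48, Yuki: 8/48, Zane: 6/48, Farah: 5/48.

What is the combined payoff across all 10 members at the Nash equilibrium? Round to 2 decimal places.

A player with share s gets back 6.5·s per unit contributed, so full contribution is dominant for anyone with s > 1/6.5 = 0.1538 and zero contribution is dominant for anyone below.
Taro and Yuki clear that bar, contributing 49 each; the remaining 8 contribute 0. Total contributed: 98.
The guild treasury pays out 6.5 × 98 = 637.00 in total (split across the unequal shares, but the aggregate is all that matters for the group sum).
The 8 free-riders keep 49 each, adding 392. Group total = 392 + 637.00 = 1029.00.

1029.00 gold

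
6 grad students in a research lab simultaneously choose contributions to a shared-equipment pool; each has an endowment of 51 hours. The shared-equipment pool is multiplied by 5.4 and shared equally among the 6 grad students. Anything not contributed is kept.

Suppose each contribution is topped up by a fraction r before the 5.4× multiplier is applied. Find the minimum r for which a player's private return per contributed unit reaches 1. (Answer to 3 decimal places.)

With matching at rate r, one contributed unit becomes (1 + r) in the shared-equipment pool and returns 5.4 × (1 + r) / 6 to the contributor.
Setting this equal to 1: 1 + r = 6/5.4 = 1.1111.
So the minimum matching rate is r = 1.1111 − 1 = 0.111.

0.111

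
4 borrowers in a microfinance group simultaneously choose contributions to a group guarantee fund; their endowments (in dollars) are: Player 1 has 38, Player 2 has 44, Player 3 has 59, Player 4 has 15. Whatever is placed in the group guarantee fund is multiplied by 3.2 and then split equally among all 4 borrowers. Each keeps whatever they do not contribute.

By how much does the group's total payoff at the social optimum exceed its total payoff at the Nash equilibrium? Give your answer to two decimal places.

The private return per contributed unit is 3.2/4 = 0.8000 < 1 for every player regardless of endowment, so the Nash equilibrium is zero contribution and the group total is Σ E_j = 38 + 44 + 59 + 15 = 156.
Each contributed unit returns 3.200 to the group, so the social optimum is full contribution by everyone: group total = 3.200 × 156 = 499.20.
Efficiency loss = (3.200 − 1) × 156 = 343.20.

343.20 dollars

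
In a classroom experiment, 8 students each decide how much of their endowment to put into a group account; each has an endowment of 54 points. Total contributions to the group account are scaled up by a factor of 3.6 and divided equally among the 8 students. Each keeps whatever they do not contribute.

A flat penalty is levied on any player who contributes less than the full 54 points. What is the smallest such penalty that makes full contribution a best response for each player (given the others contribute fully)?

Given the others contribute fully, the best deviation is to contribute 0 (any partial contribution still incurs the fine and gives up units whose private return 0.4500 is below 1).
Deviating from 54 to 0 saves 54 points but forfeits the deviator's share of the drop in the group account: 3.6/8 × 54 = 24.30.
So the deviation gain is 54 − 24.30 = 29.70, and the fine must be at least 29.70 points to wipe it out.

29.70 points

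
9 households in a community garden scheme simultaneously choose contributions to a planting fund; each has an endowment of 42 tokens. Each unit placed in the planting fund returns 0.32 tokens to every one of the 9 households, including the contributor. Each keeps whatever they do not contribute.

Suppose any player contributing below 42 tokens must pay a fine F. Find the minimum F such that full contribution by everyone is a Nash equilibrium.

28.56 tokens

Given the others contribute fully, the best deviation is to contribute 0 (any partial contribution still incurs the fine and gives up units whose private return 0.32 is below 1).
Deviating from 42 to 0 saves 42 tokens but forfeits the deviator's share of the drop in the planting fund: 0.32 × 42 = 13.44.
So the deviation gain is 42 − 13.44 = 28.56, and the fine must be at least 28.56 tokens to wipe it out.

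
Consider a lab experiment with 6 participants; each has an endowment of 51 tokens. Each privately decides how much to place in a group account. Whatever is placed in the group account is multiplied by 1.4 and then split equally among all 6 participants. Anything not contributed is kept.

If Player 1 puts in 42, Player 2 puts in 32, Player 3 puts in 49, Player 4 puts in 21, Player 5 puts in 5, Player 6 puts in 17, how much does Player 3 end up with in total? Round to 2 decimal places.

Total contributed: 42 + 32 + 49 + 21 + 5 + 17 = 166.
Each receives 1.4 × 166 / 6 = 38.73 from the group account.
Player 3 keeps 51 − 49 = 2, so Player 3's payoff is 2 + 38.73 = 40.73.

40.73 tokens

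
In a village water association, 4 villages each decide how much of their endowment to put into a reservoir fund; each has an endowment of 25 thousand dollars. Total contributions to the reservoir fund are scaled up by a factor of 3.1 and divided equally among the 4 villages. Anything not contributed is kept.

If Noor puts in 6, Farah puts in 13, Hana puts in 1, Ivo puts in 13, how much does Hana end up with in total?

Total contributed: 6 + 13 + 1 + 13 = 33.
Each receives 3.1 × 33 / 4 = 25.58 from the reservoir fund.
Hana keeps 25 − 1 = 24, so Hana's payoff is 24 + 25.58 = 49.58.

49.58 thousand dollars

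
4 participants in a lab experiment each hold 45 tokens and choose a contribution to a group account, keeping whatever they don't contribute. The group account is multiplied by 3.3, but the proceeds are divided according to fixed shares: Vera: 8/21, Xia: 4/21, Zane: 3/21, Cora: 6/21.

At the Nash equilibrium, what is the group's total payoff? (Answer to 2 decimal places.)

For player j, contributing a unit is worthwhile iff 3.3 × (j's share) ≥ 1, i.e. iff j's share is at least 0.3030.
The only share above 0.3030 is Vera's 8/21, contributing 45; the remaining 3 contribute 0. Total contributed: 45.
The group account pays out 3.3 × 45 = 148.50 in total (split across the unequal shares, but the aggregate is all that matters for the group sum).
The 3 free-riders keep 45 each, adding 135. Group total = 135 + 148.50 = 283.50.

283.50 tokens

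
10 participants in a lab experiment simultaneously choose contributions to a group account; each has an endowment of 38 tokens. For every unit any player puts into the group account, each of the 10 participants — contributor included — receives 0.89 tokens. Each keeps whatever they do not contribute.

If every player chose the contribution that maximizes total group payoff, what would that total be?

Each contributed unit returns 8.900 to the group as a whole (0.89 to each of 10 players), which exceeds 1, so the social optimum is full contribution: group total = 8.900 × 380 = 3382.00.

3382.00 tokens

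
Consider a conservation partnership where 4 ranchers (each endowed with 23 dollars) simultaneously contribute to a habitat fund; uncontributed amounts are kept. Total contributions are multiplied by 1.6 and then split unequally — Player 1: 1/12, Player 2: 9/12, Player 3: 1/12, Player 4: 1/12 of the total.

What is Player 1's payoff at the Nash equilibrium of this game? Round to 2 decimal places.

Each unit j contributes comes back to j as 1.6 × (j's share), so j prefers to contribute only if that share exceeds 1/1.6 = 0.6250; otherwise keeping the unit dominates.
Only Player 2 (9/12) clears that bar, contributing 23; the remaining 3 contribute 0. Total contributed: 23.
Player 1 keeps 23 and receives 1.6 × 23 × 1/12 = 3.07 from the habitat fund, for a payoff of 26.07.

26.07 dollars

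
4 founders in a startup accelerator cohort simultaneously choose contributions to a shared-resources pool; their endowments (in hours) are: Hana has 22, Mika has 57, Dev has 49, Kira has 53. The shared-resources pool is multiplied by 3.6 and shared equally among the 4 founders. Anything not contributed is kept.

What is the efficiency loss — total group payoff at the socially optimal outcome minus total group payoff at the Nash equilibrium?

The private return per contributed unit is 3.6/4 = 0.9000 < 1 for every player regardless of endowment, so the Nash equilibrium is zero contribution and the group total is Σ E_j = 22 + 57 + 49 + 53 = 181.
Each contributed unit returns 3.600 to the group, so the social optimum is full contribution by everyone: group total = 3.600 × 181 = 651.60.
Efficiency loss = (3.600 − 1) × 181 = 470.60.

470.60 hours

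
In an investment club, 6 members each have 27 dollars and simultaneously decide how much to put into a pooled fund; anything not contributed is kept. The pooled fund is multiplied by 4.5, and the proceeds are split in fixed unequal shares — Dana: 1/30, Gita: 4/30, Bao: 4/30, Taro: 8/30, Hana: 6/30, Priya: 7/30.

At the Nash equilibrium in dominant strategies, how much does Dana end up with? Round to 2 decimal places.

Player j's private return per contributed unit is 4.5 × (j's share). Contributing is weakly dominant for j when that share is at least 1/4.5 = 0.2222, and contributing 0 is dominant otherwise.
The shares above 0.2222 belong to Taro and Priya, contributing 27 each; the remaining 4 contribute 0. Total contributed: 54.
Dana keeps 27 and receives 4.5 × 54 × 1/30 = 8.10 from the pooled fund, for a payoff of 35.10.

35.10 dollars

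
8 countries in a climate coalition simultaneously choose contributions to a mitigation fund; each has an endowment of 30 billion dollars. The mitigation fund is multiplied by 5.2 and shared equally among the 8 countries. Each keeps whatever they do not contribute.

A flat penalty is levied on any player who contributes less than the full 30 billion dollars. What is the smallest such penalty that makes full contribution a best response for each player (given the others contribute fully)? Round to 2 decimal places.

10.50 billion dollars

Given the others contribute fully, the best deviation is to contribute 0 (any partial contribution still incurs the fine and gives up units whose private return 0.6500 is below 1).
Deviating from 30 to 0 saves 30 billion dollars but forfeits the deviator's share of the drop in the mitigation fund: 5.2/8 × 30 = 19.50.
So the deviation gain is 30 − 19.50 = 10.50, and the fine must be at least 10.50 billion dollars to wipe it out.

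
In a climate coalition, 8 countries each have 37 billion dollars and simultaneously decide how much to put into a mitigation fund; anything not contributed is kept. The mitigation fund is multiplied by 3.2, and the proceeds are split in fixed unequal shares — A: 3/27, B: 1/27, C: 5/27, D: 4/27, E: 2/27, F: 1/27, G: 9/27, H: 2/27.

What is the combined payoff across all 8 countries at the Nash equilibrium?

377.40 billion dollars

Player j's private return per contributed unit is 3.2 × (j's share). Contributing is weakly dominant for j when that share is at least 1/3.2 = 0.3125, and contributing 0 is dominant otherwise.
Only G (9/27) clears that bar, contributing 37; the remaining 7 contribute 0. Total contributed: 37.
The mitigation fund pays out 3.2 × 37 = 118.40 in total (split across the unequal shares, but the aggregate is all that matters for the group sum).
The 7 free-riders keep 37 each, adding 259. Group total = 259 + 118.40 = 377.40.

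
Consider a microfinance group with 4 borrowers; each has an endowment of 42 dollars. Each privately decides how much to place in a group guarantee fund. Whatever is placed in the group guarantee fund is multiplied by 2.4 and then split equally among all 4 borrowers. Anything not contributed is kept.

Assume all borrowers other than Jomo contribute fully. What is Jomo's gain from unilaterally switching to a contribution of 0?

16.80 dollars

Switching from a contribution of 42 to 0 lets Jomo keep an extra 42 dollars, but lowers the group guarantee fund by 42, which costs Jomo their own share of that drop: 2.4/4 × 42 = 25.20.
Net gain = 42 − 25.20 = 16.80. The private return per contributed unit (0.6000) is below 1, so free-riding is indeed the best response regardless of what the others do.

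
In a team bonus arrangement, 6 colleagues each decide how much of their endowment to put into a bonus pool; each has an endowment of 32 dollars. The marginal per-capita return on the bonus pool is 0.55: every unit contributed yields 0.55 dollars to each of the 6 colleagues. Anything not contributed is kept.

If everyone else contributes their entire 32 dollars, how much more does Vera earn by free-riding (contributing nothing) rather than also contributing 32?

14.40 dollars

Switching from a contribution of 32 to 0 lets Vera keep an extra 32 dollars, but lowers the bonus pool by 32, which costs Vera their own share of that drop: 0.55 × 32 = 17.60.
Net gain = 32 − 17.60 = 14.40. The private return per contributed unit (0.55) is below 1, so free-riding is indeed the best response regardless of what the others do.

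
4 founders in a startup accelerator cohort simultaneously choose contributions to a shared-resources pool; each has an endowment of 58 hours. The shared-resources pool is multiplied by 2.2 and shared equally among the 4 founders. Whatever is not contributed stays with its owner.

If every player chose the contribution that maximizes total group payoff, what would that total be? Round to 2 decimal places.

510.40 hours

Each contributed unit returns 2.200 to the group as a whole (0.5500 to each of 4 players), which exceeds 1, so the social optimum is full contribution: group total = 2.200 × 232 = 510.40.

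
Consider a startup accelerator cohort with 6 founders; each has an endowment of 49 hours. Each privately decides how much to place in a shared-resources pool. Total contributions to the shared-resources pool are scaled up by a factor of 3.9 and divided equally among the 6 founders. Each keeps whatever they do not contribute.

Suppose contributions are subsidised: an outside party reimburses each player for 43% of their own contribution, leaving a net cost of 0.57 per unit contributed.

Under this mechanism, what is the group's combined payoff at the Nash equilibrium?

The effective private return per unit is now (3.9/6) / 0.57 = 1.1404 > 1, so every player's dominant strategy flips to full contribution.
So the Nash equilibrium is full contribution by all 6; the group earns 6 × (49 × 0.43 + 3.9 × 49) = 1273.02.

1273.02 hours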